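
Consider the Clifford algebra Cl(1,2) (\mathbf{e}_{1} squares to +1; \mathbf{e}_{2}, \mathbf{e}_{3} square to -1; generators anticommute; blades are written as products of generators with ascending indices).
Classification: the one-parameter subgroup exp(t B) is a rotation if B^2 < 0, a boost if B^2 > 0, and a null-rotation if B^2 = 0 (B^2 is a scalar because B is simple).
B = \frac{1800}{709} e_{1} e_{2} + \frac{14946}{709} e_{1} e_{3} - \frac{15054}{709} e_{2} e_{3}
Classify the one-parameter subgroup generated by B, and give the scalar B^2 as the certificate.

B^2 term by term: the squares give (\frac{1800}{709})^2*(e_{1} e_{2})^2 + (\frac{14946}{709})^2*(e_{1} e_{3})^2 + (-\frac{15054}{709})^2*(e_{2} e_{3})^2 = \frac{3240000}{502681}*(+1) + \frac{223382916}{502681}*(+1) + \frac{226622916}{502681}*(-1) = 0 (each basis 2-blade squares to minus the product of its generators' squares); cross terms between blades sharing an index anticommute and cancel. So B^2 = 0.
Answer: null-rotation, certificate B^2 = 0. B^2 = 0 is basis-independent, so its sign is the whole story.


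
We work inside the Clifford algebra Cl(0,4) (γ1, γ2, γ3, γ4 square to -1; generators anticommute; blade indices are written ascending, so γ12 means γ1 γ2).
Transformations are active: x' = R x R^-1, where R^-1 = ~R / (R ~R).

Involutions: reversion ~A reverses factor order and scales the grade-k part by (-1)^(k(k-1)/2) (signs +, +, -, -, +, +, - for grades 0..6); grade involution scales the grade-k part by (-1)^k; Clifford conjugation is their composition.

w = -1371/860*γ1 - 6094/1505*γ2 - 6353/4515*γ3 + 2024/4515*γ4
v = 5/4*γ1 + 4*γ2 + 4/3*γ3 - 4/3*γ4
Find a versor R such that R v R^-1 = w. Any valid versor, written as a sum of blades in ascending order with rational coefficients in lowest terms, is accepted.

The midline construction: v and w both square to -3041/144, so reflecting in their sum -74/215*γ1 - 74/1505*γ2 - 111/1505*γ3 - 1332/1505*γ4 exchanges them.
Answer: -74/215*γ1 - 74/1505*γ2 - 111/1505*γ3 - 1332/1505*γ4


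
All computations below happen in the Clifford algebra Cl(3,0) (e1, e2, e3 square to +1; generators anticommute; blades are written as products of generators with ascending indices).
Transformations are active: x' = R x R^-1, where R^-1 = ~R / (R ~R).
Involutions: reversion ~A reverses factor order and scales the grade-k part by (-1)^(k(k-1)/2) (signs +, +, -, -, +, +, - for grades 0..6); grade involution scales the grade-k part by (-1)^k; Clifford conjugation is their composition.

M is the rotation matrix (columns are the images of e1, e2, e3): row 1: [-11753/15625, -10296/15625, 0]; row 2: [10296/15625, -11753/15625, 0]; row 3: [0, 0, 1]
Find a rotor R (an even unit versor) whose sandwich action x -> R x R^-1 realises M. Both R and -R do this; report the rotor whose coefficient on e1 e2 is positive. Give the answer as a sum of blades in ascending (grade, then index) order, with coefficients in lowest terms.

Method: write R = a + b12*e1 e2 + b13*e1 e3 + b23*e2 e3 with a^2 + b12^2 + b13^2 + b23^2 = 1 (so R^-1 = ~R). Expanding the columns R e_j ~R gives tr M = 4a^2 - 1 and, from the antisymmetric part, M21 - M12 = -4a*b12, M13 - M31 = 4a*b13, M32 - M23 = -4a*b23.
Here tr M = -7881/15625, so a^2 = (1 + tr M)/4 = 1936/15625 and a = ±44/125. Taking a = 44/125: M21 - M12 = 20592/15625, M13 - M31 = 0, M32 - M23 = 0, giving b12 = -117/125, b13 = 0, b23 = 0, i.e. R = 44/125 - 117/125*e1 e2.
Its e1 e2 coefficient is negative, so report the other preimage -R.
Answer: -44/125 + 117/125*e1 e2. Sheet selection: the two-to-one cover makes ±R indistinguishable at the matrix level (trace -7881/15625), so uniqueness comes from the required sign on e1 e2.


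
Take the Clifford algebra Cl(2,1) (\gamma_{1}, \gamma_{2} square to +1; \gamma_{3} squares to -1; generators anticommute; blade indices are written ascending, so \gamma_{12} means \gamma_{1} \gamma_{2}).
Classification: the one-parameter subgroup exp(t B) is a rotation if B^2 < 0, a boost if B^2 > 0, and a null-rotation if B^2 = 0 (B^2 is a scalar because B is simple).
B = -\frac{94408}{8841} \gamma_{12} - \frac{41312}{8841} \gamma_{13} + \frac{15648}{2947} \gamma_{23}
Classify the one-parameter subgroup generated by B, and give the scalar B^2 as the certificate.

B^2 term by term: the squares give (-\frac{94408}{8841})^2*(\gamma_{12})^2 + (-\frac{41312}{8841})^2*(\gamma_{13})^2 + (\frac{15648}{2947})^2*(\gamma_{23})^2 = \frac{8912870464}{78163281}*(-1) + \frac{1706681344}{78163281}*(+1) + \frac{244859904}{8684809}*(+1) = -64 (each basis 2-blade squares to minus the product of its generators' squares); cross terms between blades sharing an index anticommute and cancel. So B^2 = -64.
Answer: rotation, certificate B^2 = -64. Note: conjugating B changes its blade decomposition but never the scalar B^2 = -64, whose sign settles the classification.


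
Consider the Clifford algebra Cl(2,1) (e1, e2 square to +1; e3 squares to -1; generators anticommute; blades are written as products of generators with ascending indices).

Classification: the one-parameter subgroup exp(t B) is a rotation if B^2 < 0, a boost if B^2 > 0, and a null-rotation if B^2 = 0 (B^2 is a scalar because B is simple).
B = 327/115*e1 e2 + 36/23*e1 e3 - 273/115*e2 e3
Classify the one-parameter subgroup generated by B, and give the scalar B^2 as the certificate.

B^2 term by term: the squares give (327/115)^2*(e1 e2)^2 + (36/23)^2*(e1 e3)^2 + (-273/115)^2*(e2 e3)^2 = 106929/13225*(-1) + 1296/529*(+1) + 74529/13225*(+1) = 0 (each basis 2-blade squares to minus the product of its generators' squares); cross terms between blades sharing an index anticommute and cancel. So B^2 = 0.
Answer: null-rotation, certificate B^2 = 0. The class reads off the invariant scalar 0 directly.


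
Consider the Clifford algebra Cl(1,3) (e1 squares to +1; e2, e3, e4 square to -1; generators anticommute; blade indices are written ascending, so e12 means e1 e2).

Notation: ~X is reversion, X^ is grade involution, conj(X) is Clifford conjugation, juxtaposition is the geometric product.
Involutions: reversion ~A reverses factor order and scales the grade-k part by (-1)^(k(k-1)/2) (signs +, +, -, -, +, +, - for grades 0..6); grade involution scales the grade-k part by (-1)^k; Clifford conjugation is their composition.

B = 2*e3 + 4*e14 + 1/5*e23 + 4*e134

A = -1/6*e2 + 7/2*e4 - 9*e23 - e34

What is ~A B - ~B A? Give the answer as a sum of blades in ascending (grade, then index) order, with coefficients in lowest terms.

first term: -9/5 + 10*e1 - 18*e2 + 1/30*e3 + 2*e4 - 18*e13 - 1/3*e23 + 1/5*e24 - 7*e34 - 106/3*e124 + 7/10*e234 + 110/3*e1234
second term: -9/5 + 10*e1 - 18*e2 + 1/30*e3 + 2*e4 + 18*e13 + 1/3*e23 - 1/5*e24 + 7*e34 + 106/3*e124 - 7/10*e234 + 110/3*e1234
Answer: -36*e13 - 2/3*e23 + 2/5*e24 - 14*e34 - 212/3*e124 + 7/5*e234


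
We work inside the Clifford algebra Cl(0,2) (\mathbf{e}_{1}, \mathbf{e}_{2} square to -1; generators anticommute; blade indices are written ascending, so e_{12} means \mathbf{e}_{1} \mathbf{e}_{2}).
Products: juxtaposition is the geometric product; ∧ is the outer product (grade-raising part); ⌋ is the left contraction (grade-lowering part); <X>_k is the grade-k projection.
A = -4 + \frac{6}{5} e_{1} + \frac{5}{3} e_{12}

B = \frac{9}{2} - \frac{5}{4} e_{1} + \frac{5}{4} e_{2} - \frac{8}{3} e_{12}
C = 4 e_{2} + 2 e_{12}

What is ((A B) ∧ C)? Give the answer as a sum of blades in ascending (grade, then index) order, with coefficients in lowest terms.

step 1: -\frac{217}{18} + \frac{499}{60} e_{1} - \frac{233}{60} e_{2} + \frac{59}{3} e_{12}
step 2: -\frac{434}{9} e_{2} + \frac{412}{45} e_{12}
Answer: -\frac{434}{9} e_{2} + \frac{412}{45} e_{12}


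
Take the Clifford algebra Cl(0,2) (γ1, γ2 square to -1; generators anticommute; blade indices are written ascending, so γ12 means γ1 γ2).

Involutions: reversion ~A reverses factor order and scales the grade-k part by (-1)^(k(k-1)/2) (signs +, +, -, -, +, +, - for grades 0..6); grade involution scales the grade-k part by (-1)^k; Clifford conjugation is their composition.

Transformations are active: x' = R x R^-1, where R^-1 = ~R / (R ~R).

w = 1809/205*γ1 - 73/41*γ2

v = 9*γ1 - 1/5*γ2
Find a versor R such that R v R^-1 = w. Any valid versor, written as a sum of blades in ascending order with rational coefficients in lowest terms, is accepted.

Sketch: the shared square -2026/25 makes R = v + w = 3654/205*γ1 - 406/205*γ2 the natural versor; its sandwich fixes that direction, negates (v - w)/2, and sends v to w.
Answer: 3654/205*γ1 - 406/205*γ2


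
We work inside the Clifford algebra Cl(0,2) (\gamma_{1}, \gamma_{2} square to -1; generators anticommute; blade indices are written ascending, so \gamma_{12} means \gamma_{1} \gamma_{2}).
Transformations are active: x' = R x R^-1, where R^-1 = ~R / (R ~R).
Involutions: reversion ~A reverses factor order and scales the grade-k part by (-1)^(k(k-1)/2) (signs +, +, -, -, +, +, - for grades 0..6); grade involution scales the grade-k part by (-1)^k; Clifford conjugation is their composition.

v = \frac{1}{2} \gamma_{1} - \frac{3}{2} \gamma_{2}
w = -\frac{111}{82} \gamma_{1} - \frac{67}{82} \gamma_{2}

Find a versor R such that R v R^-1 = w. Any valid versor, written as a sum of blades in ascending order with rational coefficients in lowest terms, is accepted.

Why this works: both vectors square to -\frac{5}{2}, so q(v) = q(w) and R = v + w = -\frac{35}{41} \gamma_{1} - \frac{95}{41} \gamma_{2} carries v to w — its own direction survives, the complement (v - w)/2 flips.
Answer: -\frac{35}{41} \gamma_{1} - \frac{95}{41} \gamma_{2}


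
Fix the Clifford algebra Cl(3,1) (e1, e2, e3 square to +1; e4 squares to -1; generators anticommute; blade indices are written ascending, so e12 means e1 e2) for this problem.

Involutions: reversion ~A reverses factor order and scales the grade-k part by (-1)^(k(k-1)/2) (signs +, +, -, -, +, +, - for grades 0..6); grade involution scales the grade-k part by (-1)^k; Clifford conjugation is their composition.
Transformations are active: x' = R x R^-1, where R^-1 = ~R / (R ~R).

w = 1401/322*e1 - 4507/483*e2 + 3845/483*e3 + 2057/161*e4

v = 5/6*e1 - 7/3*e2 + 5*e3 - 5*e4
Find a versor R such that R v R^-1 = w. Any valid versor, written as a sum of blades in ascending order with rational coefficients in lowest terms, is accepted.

R = v + w = 2504/483*e1 - 1878/161*e2 + 6260/483*e3 + 1252/161*e4 works: the equal norms (221/36) guarantee its sandwich swaps v into w.
Answer: 2504/483*e1 - 1878/161*e2 + 6260/483*e3 + 1252/161*e4


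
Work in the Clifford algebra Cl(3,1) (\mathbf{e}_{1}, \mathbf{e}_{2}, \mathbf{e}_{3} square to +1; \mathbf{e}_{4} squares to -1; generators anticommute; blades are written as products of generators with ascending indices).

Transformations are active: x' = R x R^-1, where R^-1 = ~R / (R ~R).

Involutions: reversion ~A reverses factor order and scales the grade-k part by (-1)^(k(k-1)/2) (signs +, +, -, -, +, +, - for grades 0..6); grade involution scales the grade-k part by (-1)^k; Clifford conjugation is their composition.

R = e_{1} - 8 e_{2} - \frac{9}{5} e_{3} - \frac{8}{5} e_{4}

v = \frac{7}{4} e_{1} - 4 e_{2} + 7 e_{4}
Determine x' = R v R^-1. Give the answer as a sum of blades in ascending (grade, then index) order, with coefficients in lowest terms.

~R = e_{1} - 8 e_{2} - \frac{9}{5} e_{3} - \frac{8}{5} e_{4}, and R ~R = \frac{1642}{25}, so R^-1 = ~R / (\frac{1642}{25}).
R v = \frac{899}{20} + 10 e_{1} e_{2} + \frac{63}{20} e_{1} e_{3} + \frac{49}{5} e_{1} e_{4} - \frac{36}{5} e_{2} e_{3} - \frac{312}{5} e_{2} e_{4} - \frac{63}{5} e_{3} e_{4}
Answer: -\frac{313}{821} e_{1} - \frac{5706}{821} e_{2} - \frac{8091}{3284} e_{3} - \frac{7545}{821} e_{4}


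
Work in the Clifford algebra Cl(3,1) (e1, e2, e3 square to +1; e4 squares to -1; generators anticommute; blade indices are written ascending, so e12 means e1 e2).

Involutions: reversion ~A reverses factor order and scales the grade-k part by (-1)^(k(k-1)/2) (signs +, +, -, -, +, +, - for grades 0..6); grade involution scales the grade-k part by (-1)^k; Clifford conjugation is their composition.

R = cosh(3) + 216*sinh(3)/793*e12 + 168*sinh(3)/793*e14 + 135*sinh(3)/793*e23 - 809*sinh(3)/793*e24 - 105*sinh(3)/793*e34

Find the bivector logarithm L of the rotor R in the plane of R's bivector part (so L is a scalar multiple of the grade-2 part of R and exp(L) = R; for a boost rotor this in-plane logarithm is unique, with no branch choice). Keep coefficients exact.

The scalar part of R is cosh(3), giving the rapidity magnitude (cosh is even); the bivector part supplies orientation, its quotient by sinh of the rapidity is the plane, and L = rapidity * plane — unique in that plane, since flipping both signs leaves L unchanged.
Concretely: cosh(rapidity) = cosh(3) gives rapidity = ±3, and since rapidity/sinh(rapidity) is even the sign is immaterial: L = (rapidity/sinh(rapidity)) * <R>_2 = (3/sinh(3)) * <R>_2.
Answer: 648/793*e12 + 504/793*e14 + 405/793*e23 - 2427/793*e24 - 315/793*e34


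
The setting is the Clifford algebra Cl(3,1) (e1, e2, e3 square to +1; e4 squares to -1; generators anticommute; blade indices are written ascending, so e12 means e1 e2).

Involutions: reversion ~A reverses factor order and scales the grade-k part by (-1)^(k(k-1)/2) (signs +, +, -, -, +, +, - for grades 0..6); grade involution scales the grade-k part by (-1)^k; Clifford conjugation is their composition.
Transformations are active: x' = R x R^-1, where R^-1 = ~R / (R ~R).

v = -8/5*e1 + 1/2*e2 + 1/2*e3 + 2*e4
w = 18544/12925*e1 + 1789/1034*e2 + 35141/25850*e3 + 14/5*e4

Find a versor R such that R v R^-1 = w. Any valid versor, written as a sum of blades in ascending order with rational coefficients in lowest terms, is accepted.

R = v + w = -2136/12925*e1 + 1153/517*e2 + 24033/12925*e3 + 24/5*e4 works: the equal norms (-47/50) guarantee its sandwich swaps v into w.
Answer: -2136/12925*e1 + 1153/517*e2 + 24033/12925*e3 + 24/5*e4


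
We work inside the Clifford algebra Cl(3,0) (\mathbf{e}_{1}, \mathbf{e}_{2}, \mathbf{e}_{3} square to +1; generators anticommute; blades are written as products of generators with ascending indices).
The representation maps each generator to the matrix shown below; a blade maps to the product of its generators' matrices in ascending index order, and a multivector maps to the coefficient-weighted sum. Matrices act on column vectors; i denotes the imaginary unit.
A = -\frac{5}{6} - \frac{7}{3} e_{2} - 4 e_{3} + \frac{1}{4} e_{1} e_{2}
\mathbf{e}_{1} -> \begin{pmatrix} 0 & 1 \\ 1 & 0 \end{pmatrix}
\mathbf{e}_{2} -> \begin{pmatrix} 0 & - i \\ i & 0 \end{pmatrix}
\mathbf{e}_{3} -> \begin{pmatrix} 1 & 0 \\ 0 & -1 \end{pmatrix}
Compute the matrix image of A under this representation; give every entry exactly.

Bivector images (products of the table entries): rho(e_{1} e_{2}) = rho(\mathbf{e}_{1})rho(\mathbf{e}_{2}) = \begin{pmatrix} i & 0 \\ 0 & - i \end{pmatrix}.
M = (-\frac{5}{6})*1 + (-\frac{7}{3})*rho(e_{2}) + (-4)*rho(e_{3}) + (\frac{1}{4})*rho(e_{1} e_{2}), summed entrywise (1 is the identity matrix):
Answer: \begin{pmatrix} - \frac{29}{6} + \frac{i}{4} & \frac{7 i}{3} \\ - \frac{7 i}{3} & \frac{19}{6} - \frac{i}{4} \end{pmatrix}


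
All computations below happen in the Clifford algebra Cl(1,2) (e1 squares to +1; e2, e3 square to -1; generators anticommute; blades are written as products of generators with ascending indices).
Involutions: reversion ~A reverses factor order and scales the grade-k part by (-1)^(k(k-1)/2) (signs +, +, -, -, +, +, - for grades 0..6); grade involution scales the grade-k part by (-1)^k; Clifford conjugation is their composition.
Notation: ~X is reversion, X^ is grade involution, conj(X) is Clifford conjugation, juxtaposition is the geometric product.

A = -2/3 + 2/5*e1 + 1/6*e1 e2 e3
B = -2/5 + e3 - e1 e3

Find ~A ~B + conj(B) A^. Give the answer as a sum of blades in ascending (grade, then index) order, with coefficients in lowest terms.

first term: 4/15 - 4/25*e1 + 1/6*e2 - 4/15*e3 + 1/6*e1 e2 - 4/15*e1 e3 + 1/15*e1 e2 e3
second term: 4/15 + 4/25*e1 + 1/6*e2 + 16/15*e3 - 1/6*e1 e2 - 16/15*e1 e3 + 1/15*e1 e2 e3
Answer: 8/15 + 1/3*e2 + 4/5*e3 - 4/3*e1 e3 + 2/15*e1 e2 e3


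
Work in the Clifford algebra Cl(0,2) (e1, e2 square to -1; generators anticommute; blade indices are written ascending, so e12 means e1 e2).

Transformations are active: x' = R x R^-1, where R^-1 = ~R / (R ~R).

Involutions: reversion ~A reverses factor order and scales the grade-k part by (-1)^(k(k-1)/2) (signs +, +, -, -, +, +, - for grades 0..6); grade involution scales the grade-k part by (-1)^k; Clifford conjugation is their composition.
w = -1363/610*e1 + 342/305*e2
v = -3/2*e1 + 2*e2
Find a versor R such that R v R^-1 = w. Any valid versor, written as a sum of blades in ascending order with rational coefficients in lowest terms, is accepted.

Here q(v) = q(w) = -25/4; the classical choice R = v + w = -1139/305*e1 + 952/305*e2 then realises v -> w under the sandwich.
Answer: -1139/305*e1 + 952/305*e2


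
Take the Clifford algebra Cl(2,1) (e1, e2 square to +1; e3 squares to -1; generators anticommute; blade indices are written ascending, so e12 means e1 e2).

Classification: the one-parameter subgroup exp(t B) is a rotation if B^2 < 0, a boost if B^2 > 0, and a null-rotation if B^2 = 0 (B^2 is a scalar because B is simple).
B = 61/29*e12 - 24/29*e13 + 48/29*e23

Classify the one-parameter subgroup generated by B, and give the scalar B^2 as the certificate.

B^2 term by term: the squares give (61/29)^2*(e12)^2 + (-24/29)^2*(e13)^2 + (48/29)^2*(e23)^2 = 3721/841*(-1) + 576/841*(+1) + 2304/841*(+1) = -1 (each basis 2-blade squares to minus the product of its generators' squares); cross terms between blades sharing an index anticommute and cancel. So B^2 = -1.
Answer: rotation, certificate B^2 = -1. Note: conjugating B changes its blade decomposition but never the scalar B^2 = -1, whose sign settles the classification.


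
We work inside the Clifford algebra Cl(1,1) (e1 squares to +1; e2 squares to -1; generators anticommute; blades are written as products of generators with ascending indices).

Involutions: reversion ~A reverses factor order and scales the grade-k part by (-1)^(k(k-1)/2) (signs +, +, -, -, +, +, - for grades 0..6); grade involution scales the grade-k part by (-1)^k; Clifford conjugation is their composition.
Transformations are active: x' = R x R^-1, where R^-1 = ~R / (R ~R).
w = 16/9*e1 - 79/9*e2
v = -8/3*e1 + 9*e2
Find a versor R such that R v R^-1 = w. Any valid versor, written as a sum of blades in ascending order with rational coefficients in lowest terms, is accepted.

Reasoning: v^2 = w^2 = -665/9 since conjugation preserves the quadratic form; R = v + w = -8/9*e1 + 2/9*e2 is then valid when invertible, keeping its own part and reversing (v - w)/2.
Answer: -8/9*e1 + 2/9*e2


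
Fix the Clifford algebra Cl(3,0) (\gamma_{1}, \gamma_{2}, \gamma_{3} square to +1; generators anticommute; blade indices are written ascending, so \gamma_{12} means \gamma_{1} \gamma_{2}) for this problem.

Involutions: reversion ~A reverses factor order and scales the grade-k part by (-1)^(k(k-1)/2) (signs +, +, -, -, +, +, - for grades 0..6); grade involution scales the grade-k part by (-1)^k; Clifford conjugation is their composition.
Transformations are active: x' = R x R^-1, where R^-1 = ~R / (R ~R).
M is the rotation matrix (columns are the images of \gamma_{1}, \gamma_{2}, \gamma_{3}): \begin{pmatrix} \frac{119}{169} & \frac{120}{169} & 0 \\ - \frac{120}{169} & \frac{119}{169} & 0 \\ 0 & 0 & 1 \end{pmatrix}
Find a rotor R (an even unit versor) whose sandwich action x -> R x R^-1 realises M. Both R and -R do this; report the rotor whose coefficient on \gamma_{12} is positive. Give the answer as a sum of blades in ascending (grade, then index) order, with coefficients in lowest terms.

Method: write R = a + b12*\gamma_{12} + b13*\gamma_{13} + b23*\gamma_{23} with a^2 + b12^2 + b13^2 + b23^2 = 1 (so R^-1 = ~R). Expanding the columns R e_j ~R gives tr M = 4a^2 - 1 and, from the antisymmetric part, M21 - M12 = -4a*b12, M13 - M31 = 4a*b13, M32 - M23 = -4a*b23.
Here tr M = \frac{407}{169}, so a^2 = (1 + tr M)/4 = \frac{144}{169} and a = ±\frac{12}{13}. Taking a = \frac{12}{13}: M21 - M12 = -\frac{240}{169}, M13 - M31 = 0, M32 - M23 = 0, giving b12 = \frac{5}{13}, b13 = 0, b23 = 0, i.e. R = \frac{12}{13} + \frac{5}{13} \gamma_{12}.
Its \gamma_{12} coefficient is already positive.
Answer: \frac{12}{13} + \frac{5}{13} \gamma_{12}. Sheet selection: the two-to-one cover makes ±R indistinguishable at the matrix level (trace \frac{407}{169}), so uniqueness comes from the required sign on \gamma_{12}.


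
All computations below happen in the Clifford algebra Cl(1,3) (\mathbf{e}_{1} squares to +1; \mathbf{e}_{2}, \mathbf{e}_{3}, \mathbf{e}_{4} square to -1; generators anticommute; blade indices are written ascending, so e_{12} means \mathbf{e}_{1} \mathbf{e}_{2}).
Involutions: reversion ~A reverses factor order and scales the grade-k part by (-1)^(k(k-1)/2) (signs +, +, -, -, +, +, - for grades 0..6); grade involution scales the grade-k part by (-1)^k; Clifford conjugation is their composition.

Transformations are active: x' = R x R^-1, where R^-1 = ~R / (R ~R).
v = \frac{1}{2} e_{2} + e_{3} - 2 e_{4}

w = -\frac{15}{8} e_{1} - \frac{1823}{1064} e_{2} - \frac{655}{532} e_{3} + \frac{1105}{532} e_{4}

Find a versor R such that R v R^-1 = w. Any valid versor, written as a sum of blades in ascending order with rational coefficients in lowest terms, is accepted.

Why this works: both vectors square to -\frac{21}{4}, so q(v) = q(w) and R = v + w = -\frac{15}{8} e_{1} - \frac{1291}{1064} e_{2} - \frac{123}{532} e_{3} + \frac{41}{532} e_{4} carries v to w — its own direction survives, the complement (v - w)/2 flips.
Answer: -\frac{15}{8} e_{1} - \frac{1291}{1064} e_{2} - \frac{123}{532} e_{3} + \frac{41}{532} e_{4}


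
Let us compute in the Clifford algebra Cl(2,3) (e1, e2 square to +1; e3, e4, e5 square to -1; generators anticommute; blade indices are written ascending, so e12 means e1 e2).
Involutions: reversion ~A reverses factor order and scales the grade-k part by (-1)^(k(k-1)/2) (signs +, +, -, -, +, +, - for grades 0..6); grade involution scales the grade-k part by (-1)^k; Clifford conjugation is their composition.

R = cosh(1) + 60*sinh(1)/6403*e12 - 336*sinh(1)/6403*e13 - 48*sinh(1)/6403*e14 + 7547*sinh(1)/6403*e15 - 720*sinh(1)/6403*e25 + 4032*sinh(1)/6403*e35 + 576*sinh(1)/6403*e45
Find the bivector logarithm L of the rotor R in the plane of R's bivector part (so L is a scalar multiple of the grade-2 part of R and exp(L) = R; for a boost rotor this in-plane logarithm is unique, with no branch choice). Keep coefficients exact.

The scalar part of R is cosh(1), which determines |rapidity| via cosh; the sign lives in the bivector part, and pairing them (bivector part over sinh of the rapidity = the plane) gives the unique in-plane L = rapidity * plane.
Concretely: cosh(rapidity) = cosh(1) gives rapidity = ±1, and since rapidity/sinh(rapidity) is even the sign is immaterial: L = (rapidity/sinh(rapidity)) * <R>_2 = (1/sinh(1)) * <R>_2.
Answer: 60/6403*e12 - 336/6403*e13 - 48/6403*e14 + 7547/6403*e15 - 720/6403*e25 + 4032/6403*e35 + 576/6403*e45


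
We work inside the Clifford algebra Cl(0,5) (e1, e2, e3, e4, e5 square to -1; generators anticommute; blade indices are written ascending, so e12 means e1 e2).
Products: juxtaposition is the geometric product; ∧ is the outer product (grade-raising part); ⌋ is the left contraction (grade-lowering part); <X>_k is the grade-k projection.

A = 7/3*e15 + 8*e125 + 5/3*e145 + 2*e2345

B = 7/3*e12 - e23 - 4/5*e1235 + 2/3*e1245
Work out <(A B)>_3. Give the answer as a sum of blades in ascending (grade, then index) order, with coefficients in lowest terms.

step 1: 10/9*e2 + 32/5*e3 - 16/3*e4 - 56/3*e5 - 4/3*e13 - 8/5*e14 + 28/15*e23 - 14/9*e24 - 49/9*e25 + 2*e45 + 8*e135 - 4/3*e234 - 35/9*e245 - 7/3*e1235 + 14/3*e1345 - 5/3*e12345
step 2: 8*e135 - 4/3*e234 - 35/9*e245
Answer: 8*e135 - 4/3*e234 - 35/9*e245


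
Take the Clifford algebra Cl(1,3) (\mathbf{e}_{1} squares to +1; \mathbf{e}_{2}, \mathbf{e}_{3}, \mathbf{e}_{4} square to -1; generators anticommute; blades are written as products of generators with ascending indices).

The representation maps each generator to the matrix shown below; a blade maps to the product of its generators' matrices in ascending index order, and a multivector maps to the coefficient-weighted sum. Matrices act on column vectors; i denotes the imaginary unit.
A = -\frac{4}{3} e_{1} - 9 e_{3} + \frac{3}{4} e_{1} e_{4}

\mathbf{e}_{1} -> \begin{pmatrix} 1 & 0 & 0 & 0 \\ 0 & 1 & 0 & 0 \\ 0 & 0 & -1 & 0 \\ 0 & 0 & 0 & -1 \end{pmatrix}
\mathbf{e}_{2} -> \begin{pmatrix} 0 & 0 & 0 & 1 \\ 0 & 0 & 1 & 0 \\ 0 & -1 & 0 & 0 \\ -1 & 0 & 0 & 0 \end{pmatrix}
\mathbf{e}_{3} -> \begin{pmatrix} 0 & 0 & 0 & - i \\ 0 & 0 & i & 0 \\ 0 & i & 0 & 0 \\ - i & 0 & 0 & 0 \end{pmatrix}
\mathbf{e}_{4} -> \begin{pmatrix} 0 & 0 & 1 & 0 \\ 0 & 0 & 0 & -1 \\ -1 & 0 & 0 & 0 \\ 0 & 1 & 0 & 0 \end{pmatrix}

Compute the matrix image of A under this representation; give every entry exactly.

Bivector images (products of the table entries): rho(e_{1} e_{4}) = rho(\mathbf{e}_{1})rho(\mathbf{e}_{4}) = \begin{pmatrix} 0 & 0 & 1 & 0 \\ 0 & 0 & 0 & -1 \\ 1 & 0 & 0 & 0 \\ 0 & -1 & 0 & 0 \end{pmatrix}.
M = (-\frac{4}{3})*rho(e_{1}) + (-9)*rho(e_{3}) + (\frac{3}{4})*rho(e_{1} e_{4}), summed entrywise:
Answer: \begin{pmatrix} - \frac{4}{3} & 0 & \frac{3}{4} & 9 i \\ 0 & - \frac{4}{3} & - 9 i & - \frac{3}{4} \\ \frac{3}{4} & - 9 i & \frac{4}{3} & 0 \\ 9 i & - \frac{3}{4} & 0 & \frac{4}{3} \end{pmatrix}


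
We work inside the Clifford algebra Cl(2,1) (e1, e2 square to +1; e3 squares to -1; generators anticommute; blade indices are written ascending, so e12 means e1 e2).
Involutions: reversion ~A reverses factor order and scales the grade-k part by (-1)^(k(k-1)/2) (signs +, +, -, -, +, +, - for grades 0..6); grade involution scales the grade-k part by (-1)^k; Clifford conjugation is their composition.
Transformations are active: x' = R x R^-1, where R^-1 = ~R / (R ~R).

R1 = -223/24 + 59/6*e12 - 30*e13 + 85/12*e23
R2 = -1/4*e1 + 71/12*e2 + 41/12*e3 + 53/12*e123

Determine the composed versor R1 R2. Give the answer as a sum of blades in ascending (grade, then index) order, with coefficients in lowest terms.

Distribute over the terms of R1 (each basis-blade product reordered to ascending indices, repeated generators contracted through their squares):
(-223/24) R2 = 223/96*e1 - 15833/288*e2 - 9143/288*e3 - 11819/288*e123
(59/6*e12) R2 = 4189/72*e1 + 59/24*e2 - 3127/72*e3 + 2419/72*e123
(-30*e13) R2 = 205/2*e1 + 265/2*e2 - 15/2*e3 + 355/2*e123
(85/12*e23) R2 = 4505/144*e1 - 3485/144*e2 - 6035/144*e3 - 85/48*e123
Summing the partial products and collecting blades:
Answer: 55955/288*e1 + 1785/32*e2 - 35881/288*e3 + 48467/288*e123


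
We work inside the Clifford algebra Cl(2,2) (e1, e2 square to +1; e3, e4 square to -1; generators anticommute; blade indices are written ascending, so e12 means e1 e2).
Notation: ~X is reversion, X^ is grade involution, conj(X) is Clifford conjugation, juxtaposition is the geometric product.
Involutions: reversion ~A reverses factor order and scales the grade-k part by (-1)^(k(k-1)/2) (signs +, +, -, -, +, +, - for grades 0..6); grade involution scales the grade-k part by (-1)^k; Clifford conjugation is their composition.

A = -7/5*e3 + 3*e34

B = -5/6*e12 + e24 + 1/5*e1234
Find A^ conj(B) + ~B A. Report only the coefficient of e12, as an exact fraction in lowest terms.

first term: -3/5*e12 + 3*e23 + 7/6*e123 - 7/25*e124 + 7/5*e234 + 5/2*e1234
second term: -3/5*e12 - 3*e23 - 7/6*e123 - 7/25*e124 - 7/5*e234 + 5/2*e1234
Answer: -6/5


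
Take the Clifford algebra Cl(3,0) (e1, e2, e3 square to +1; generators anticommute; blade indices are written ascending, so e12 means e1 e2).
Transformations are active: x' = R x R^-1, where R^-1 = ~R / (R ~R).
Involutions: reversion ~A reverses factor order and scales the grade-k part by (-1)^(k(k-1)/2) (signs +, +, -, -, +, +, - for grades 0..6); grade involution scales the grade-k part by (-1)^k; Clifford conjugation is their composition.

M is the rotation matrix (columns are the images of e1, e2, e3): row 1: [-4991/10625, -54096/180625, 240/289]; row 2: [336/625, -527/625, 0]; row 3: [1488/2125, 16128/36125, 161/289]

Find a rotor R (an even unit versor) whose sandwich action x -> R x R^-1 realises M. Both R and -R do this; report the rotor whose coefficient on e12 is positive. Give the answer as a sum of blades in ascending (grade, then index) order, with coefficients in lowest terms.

Method: write R = a + b12*e12 + b13*e13 + b23*e23 with a^2 + b12^2 + b13^2 + b23^2 = 1 (so R^-1 = ~R). Expanding the columns R e_j ~R gives tr M = 4a^2 - 1 and, from the antisymmetric part, M21 - M12 = -4a*b12, M13 - M31 = 4a*b13, M32 - M23 = -4a*b23.
Here tr M = -5461/7225, so a^2 = (1 + tr M)/4 = 441/7225 and a = ±21/85. Taking a = 21/85: M21 - M12 = 6048/7225, M13 - M31 = 4704/36125, M32 - M23 = 16128/36125, giving b12 = -72/85, b13 = 56/425, b23 = -192/425, i.e. R = 21/85 - 72/85*e12 + 56/425*e13 - 192/425*e23.
Its e12 coefficient is negative, so report the other preimage -R.
Answer: -21/85 + 72/85*e12 - 56/425*e13 + 192/425*e23. Uniqueness: Spin(3) -> SO(3) maps R and -R to the same rotation of trace -5461/7225; fixing the sign of the e12 coefficient removes the ambiguity.


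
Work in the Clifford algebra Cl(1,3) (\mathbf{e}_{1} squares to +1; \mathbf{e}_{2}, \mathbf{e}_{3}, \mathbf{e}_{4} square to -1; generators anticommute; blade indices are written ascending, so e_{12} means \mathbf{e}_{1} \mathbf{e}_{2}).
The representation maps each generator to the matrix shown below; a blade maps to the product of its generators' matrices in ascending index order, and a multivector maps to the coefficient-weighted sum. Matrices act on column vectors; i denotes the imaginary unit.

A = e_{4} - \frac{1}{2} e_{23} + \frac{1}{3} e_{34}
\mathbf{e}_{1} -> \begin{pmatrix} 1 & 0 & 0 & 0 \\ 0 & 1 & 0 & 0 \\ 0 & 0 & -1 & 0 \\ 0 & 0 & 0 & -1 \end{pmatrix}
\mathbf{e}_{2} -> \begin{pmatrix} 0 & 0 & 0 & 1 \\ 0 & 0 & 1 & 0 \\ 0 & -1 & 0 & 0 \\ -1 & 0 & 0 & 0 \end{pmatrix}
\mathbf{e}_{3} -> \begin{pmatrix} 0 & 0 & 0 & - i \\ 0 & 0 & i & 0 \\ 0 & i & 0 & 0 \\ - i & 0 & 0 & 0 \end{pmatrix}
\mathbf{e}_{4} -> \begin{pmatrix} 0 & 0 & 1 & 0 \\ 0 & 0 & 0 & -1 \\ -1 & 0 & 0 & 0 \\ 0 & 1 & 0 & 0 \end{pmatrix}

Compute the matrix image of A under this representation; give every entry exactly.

Bivector images (products of the table entries): rho(e_{23}) = rho(\mathbf{e}_{2})rho(\mathbf{e}_{3}) = \begin{pmatrix} - i & 0 & 0 & 0 \\ 0 & i & 0 & 0 \\ 0 & 0 & - i & 0 \\ 0 & 0 & 0 & i \end{pmatrix}; rho(e_{34}) = rho(\mathbf{e}_{3})rho(\mathbf{e}_{4}) = \begin{pmatrix} 0 & - i & 0 & 0 \\ - i & 0 & 0 & 0 \\ 0 & 0 & 0 & - i \\ 0 & 0 & - i & 0 \end{pmatrix}.
M = (1)*rho(e_{4}) + (-\frac{1}{2})*rho(e_{23}) + (\frac{1}{3})*rho(e_{34}), summed entrywise:
Answer: \begin{pmatrix} \frac{i}{2} & - \frac{i}{3} & 1 & 0 \\ - \frac{i}{3} & - \frac{i}{2} & 0 & -1 \\ -1 & 0 & \frac{i}{2} & - \frac{i}{3} \\ 0 & 1 & - \frac{i}{3} & - \frac{i}{2} \end{pmatrix}


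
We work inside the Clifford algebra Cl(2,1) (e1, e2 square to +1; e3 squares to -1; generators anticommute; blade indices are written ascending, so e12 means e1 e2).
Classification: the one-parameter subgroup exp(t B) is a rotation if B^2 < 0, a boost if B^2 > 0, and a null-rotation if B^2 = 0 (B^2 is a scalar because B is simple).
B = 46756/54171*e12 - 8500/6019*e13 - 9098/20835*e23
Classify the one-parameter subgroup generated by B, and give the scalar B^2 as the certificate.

B^2 term by term: the squares give (46756/54171)^2*(e12)^2 + (-8500/6019)^2*(e13)^2 + (-9098/20835)^2*(e23)^2 = 2186123536/2934497241*(-1) + 72250000/36228361*(+1) + 82773604/434097225*(+1) = 36/25 (each basis 2-blade squares to minus the product of its generators' squares); cross terms between blades sharing an index anticommute and cancel. So B^2 = 36/25.
Answer: boost, certificate B^2 = 36/25. Why this suffices: the scalar 36/25 survives any versor conjugation, so its sign alone determines the class however B is presented.


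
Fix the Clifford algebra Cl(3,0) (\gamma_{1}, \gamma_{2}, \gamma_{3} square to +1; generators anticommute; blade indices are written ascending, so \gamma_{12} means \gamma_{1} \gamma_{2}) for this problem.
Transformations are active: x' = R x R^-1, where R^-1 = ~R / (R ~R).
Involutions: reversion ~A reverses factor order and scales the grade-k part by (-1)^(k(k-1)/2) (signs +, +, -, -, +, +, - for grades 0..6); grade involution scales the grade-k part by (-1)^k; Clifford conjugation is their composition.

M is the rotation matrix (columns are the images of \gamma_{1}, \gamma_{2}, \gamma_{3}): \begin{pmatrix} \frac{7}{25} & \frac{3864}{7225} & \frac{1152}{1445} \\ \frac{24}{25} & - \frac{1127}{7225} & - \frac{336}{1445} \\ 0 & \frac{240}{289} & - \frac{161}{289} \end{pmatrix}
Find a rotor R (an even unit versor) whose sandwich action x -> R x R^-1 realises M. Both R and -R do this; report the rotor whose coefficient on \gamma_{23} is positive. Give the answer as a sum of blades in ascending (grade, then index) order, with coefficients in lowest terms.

Method: write R = a + b12*\gamma_{12} + b13*\gamma_{13} + b23*\gamma_{23} with a^2 + b12^2 + b13^2 + b23^2 = 1 (so R^-1 = ~R). Expanding the columns R e_j ~R gives tr M = 4a^2 - 1 and, from the antisymmetric part, M21 - M12 = -4a*b12, M13 - M31 = 4a*b13, M32 - M23 = -4a*b23.
Here tr M = -\frac{3129}{7225}, so a^2 = (1 + tr M)/4 = \frac{1024}{7225} and a = ±\frac{32}{85}. Taking a = \frac{32}{85}: M21 - M12 = \frac{3072}{7225}, M13 - M31 = \frac{1152}{1445}, M32 - M23 = \frac{1536}{1445}, giving b12 = -\frac{24}{85}, b13 = \frac{9}{17}, b23 = -\frac{12}{17}, i.e. R = \frac{32}{85} - \frac{24}{85} \gamma_{12} + \frac{9}{17} \gamma_{13} - \frac{12}{17} \gamma_{23}.
Its \gamma_{23} coefficient is negative, so report the other preimage -R.
Answer: -\frac{32}{85} + \frac{24}{85} \gamma_{12} - \frac{9}{17} \gamma_{13} + \frac{12}{17} \gamma_{23}. Key observation: the double cover Spin(3) -> SO(3) sends R and -R to the same matrix (trace -\frac{3129}{7225} here), so the stated sign of the \gamma_{23} coefficient is what selects one sheet.


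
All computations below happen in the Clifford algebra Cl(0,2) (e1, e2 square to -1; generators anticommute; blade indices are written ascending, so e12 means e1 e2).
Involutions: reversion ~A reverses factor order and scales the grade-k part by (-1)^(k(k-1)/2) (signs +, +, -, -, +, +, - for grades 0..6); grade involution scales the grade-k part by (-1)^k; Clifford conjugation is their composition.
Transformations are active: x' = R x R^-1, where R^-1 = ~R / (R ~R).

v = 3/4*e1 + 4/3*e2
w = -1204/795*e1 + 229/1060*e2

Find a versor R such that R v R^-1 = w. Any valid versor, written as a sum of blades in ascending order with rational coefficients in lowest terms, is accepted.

Since q(v) = q(w) = -337/144, the sum R = v + w = -2431/3180*e1 + 4927/3180*e2 does the job whenever invertible.
Answer: -2431/3180*e1 + 4927/3180*e2


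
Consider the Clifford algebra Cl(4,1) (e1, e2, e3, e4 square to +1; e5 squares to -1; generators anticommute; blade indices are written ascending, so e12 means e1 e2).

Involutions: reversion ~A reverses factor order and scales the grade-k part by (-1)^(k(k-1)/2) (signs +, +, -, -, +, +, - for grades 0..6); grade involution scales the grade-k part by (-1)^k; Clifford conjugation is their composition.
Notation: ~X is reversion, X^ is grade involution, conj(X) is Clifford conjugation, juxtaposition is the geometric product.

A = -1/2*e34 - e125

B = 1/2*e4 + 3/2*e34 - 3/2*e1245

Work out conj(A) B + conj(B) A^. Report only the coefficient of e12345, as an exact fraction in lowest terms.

first term: -3/4 + 1/4*e3 - 3/2*e4 - 3/4*e1235 + 1/2*e1245 - 3/2*e12345
second term: -3/4 - 1/4*e3 - 3/2*e4 - 3/4*e1235 - 1/2*e1245 - 3/2*e12345
Answer: -3


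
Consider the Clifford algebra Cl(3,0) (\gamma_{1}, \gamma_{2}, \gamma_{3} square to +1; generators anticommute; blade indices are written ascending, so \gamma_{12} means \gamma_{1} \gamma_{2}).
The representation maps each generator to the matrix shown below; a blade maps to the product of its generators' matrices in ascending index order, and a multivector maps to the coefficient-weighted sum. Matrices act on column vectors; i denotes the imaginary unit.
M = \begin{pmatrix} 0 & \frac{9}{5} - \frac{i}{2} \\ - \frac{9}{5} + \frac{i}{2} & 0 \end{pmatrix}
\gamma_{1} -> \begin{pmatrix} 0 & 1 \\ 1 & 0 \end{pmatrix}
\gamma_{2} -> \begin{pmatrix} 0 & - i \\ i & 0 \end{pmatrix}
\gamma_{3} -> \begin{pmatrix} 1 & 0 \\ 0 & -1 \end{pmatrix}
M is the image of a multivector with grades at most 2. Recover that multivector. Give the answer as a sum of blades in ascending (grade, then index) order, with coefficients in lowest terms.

Method: 1, rho(\gamma_{1}), rho(\gamma_{2}), rho(\gamma_{3}) form a trace-orthogonal basis of the 2x2 complex matrices (tr(X Y) = 2 if X = Y, else 0), so M = m0*1 + m1*rho(\gamma_{1}) + m2*rho(\gamma_{2}) + m3*rho(\gamma_{3}) with m0 = tr(M)/2 = 0, m1 = tr(M rho(\gamma_{1}))/2 = 0, m2 = tr(M rho(\gamma_{2}))/2 = \frac{1}{2} + \frac{9 i}{5}, m3 = tr(M rho(\gamma_{3}))/2 = 0.
Multiplying table entries, the bivector images are rho(\gamma_{12}) = i*rho(\gamma_{3}), rho(\gamma_{13}) = -i*rho(\gamma_{2}), rho(\gamma_{23}) = i*rho(\gamma_{1}); with real blade coefficients the real parts of m0..m3 are the coefficients of 1, \gamma_{1}, \gamma_{2}, \gamma_{3} and the imaginary parts give the bivectors (\gamma_{23}: Im m1, \gamma_{13}: -Im m2, \gamma_{12}: Im m3).
Answer: \frac{1}{2} \gamma_{2} - \frac{9}{5} \gamma_{13}


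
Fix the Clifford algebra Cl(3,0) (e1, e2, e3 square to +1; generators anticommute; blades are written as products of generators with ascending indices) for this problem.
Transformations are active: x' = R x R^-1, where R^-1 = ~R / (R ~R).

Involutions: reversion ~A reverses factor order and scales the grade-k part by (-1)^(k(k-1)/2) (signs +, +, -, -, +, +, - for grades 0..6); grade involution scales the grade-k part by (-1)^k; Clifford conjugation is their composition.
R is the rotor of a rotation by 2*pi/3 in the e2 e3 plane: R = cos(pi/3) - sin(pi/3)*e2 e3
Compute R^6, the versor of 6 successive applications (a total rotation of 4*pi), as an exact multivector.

Half-angle bookkeeping: 6 applications in e2 e3 add up to rotor phase 6*pi/3 = 2*pi, so R^6 = cos(2*pi) - sin(2*pi)*e2 e3.
cos(2*pi) = 1 and sin(2*pi) = 0, so R^6 = 1. The total rotation 4*pi is 2 full turns, so every vector returns to itself, yet the rotor is +1, back on the identity sheet (an even number of 2*pi turns).
Answer: 1


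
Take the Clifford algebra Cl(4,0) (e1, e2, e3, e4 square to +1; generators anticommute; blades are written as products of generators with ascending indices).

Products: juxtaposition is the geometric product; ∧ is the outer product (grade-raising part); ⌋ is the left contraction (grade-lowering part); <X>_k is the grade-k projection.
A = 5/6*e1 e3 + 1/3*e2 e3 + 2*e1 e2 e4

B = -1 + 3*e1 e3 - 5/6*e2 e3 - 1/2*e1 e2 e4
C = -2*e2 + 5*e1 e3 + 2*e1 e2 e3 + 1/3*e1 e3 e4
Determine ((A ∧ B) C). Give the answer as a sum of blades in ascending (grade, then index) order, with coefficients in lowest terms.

step 1: -5/6*e1 e3 - 1/3*e2 e3 - 2*e1 e2 e4
step 2: 25/6 + 2/3*e1 - 5/3*e2 - 2/3*e3 + 5/18*e4 - 5/3*e1 e2 - 4*e1 e4 + 2/3*e2 e3 - 4*e3 e4 - 5/3*e1 e2 e3 - 1/9*e1 e2 e4 + 10*e2 e3 e4
Answer: 25/6 + 2/3*e1 - 5/3*e2 - 2/3*e3 + 5/18*e4 - 5/3*e1 e2 - 4*e1 e4 + 2/3*e2 e3 - 4*e3 e4 - 5/3*e1 e2 e3 - 1/9*e1 e2 e4 + 10*e2 e3 e4


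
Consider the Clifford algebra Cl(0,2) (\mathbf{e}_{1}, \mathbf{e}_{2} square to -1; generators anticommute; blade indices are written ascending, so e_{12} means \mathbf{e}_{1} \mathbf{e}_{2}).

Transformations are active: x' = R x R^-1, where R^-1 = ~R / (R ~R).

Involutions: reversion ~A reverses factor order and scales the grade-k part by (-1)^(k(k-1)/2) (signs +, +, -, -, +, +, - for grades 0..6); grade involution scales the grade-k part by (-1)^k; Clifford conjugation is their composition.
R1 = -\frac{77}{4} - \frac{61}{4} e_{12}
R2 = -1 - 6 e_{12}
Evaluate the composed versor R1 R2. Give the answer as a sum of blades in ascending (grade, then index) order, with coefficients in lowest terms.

Distribute over the terms of R1 (each basis-blade product reordered to ascending indices, repeated generators contracted through their squares):
(-\frac{77}{4}) R2 = \frac{77}{4} + \frac{231}{2} e_{12}
(-\frac{61}{4} e_{12}) R2 = -\frac{183}{2} + \frac{61}{4} e_{12}
Summing the partial products and collecting blades:
Answer: -\frac{289}{4} + \frac{523}{4} e_{12}
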